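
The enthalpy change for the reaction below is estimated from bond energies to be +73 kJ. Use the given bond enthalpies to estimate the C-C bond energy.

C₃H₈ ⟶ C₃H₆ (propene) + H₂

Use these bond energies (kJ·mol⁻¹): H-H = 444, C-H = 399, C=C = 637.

Let D be the C-C bond energy.
Σ(broken) = 2×D + 8×399 = 3192 + 2D
Σ(formed) = 1×D + 6×399 + 1×637 + 1×444 = 3475 + D
ΔH = Σ(broken) − Σ(formed) = (3192 + 2D) − (3475 + D) = −283 + D
Setting this equal to +73 kJ gives D = 356 kJ/mol.

D(C-C) ≈ 356 kJ/mol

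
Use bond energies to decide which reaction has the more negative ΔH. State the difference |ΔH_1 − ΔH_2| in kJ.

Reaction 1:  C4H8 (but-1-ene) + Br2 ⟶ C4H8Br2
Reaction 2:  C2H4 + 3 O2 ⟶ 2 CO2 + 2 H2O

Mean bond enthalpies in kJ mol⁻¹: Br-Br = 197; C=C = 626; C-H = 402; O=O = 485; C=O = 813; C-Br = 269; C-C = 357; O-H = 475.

Reaction 1:
  Bonds broken (reactants):
    Br-Br: 1 × 197 = 197
    C-C: 2 × 357 = 714
    C-H: 8 × 402 = 3216
    C=C: 1 × 626 = 626
    Σ(broken) = 4753 kJ
  Bonds formed (products):
    C-Br: 2 × 269 = 538
    C-C: 3 × 357 = 1071
    C-H: 8 × 402 = 3216
    Σ(formed) = 4825 kJ
  ΔH_1 = 4753 − 4825 = −72 kJ
Reaction 2:
  Bonds broken (reactants):
    C-H: 4 × 402 = 1608
    C=C: 1 × 626 = 626
    O=O: 3 × 485 = 1455
    Σ(broken) = 3689 kJ
  Bonds formed (products):
    C=O: 4 × 813 = 3252
    O-H: 4 × 475 = 1900
    Σ(formed) = 5152 kJ
  ΔH_2 = 3689 − 5152 = −1463 kJ
ΔH_1 − ΔH_2 = +1391 kJ, so reaction 2 has the more negative ΔH; |ΔH_1 − ΔH_2| = 1391 kJ.

Reaction 2, by 1391 kJ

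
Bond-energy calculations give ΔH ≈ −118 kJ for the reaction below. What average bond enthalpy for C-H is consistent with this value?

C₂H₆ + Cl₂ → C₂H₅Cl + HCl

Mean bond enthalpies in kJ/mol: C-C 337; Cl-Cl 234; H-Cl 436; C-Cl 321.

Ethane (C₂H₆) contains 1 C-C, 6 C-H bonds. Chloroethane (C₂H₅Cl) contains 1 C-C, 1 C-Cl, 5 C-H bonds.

D(C-H) ≈ 405 kJ/mol

Let D be the C-H bond energy.
Σ(broken) = 1×337 + 6×D + 1×234 = 571 + 6D
Σ(formed) = 1×337 + 1×321 + 5×D + 1×436 = 1094 + 5D
ΔH = Σ(broken) − Σ(formed) = (571 + 6D) − (1094 + 5D) = −523 + D
Setting this equal to −118 kJ gives D = 405 kJ/mol.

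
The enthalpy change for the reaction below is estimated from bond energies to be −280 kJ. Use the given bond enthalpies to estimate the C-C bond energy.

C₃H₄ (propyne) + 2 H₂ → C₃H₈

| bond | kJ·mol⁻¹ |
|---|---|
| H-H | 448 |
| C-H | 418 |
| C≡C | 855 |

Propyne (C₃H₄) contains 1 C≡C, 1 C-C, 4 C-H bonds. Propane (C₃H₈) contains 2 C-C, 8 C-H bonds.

D(C-C) ≈ 359 kJ/mol

Let D be the C-C bond energy.
Σ(broken) = 1×855 + 1×D + 4×418 + 2×448 = 3423 + D
Σ(formed) = 2×D + 8×418 = 3344 + 2D
ΔH = Σ(broken) − Σ(formed) = (3423 + D) − (3344 + 2D) = +79 − D
Setting this equal to −280 kJ gives D = 359 kJ/mol.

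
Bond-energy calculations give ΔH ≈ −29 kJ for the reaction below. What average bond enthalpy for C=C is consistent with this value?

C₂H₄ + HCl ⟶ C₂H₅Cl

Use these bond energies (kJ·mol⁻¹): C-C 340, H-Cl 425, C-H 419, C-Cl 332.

Let D be the C=C bond energy.
Σ(broken) = 4×419 + 1×D + 1×425 = 2101 + D
Σ(formed) = 1×340 + 1×332 + 5×419 = 2767
ΔH = Σ(broken) − Σ(formed) = (2101 + D) − (2767) = −666 + D
Setting this equal to −29 kJ gives D = 637 kJ/mol.

D(C=C) ≈ 637 kJ/mol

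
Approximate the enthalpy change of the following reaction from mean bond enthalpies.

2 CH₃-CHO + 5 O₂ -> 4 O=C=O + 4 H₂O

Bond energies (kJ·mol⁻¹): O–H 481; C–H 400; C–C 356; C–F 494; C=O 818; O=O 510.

ΔH ≈ −2294 kJ

Bonds broken (reactants):
  C–C: 2 × 356 = 712
  C–H: 8 × 400 = 3200
  C=O: 2 × 818 = 1636
  O=O: 5 × 510 = 2550
  Σ(broken) = 8098 kJ
Bonds formed (products):
  C=O: 8 × 818 = 6544
  O–H: 8 × 481 = 3848
  Σ(formed) = 10392 kJ
ΔH = Σ(broken) − Σ(formed) = 8098 − 10392 = −2294 kJ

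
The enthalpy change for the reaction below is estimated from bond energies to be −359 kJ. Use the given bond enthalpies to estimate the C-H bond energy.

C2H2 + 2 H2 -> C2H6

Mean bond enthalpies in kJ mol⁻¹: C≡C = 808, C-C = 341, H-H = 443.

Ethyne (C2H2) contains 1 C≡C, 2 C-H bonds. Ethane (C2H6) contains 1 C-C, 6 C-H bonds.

D(C-H) ≈ 428 kJ/mol

Let D be the C-H bond energy.
Σ(broken) = 1×808 + 2×D + 2×443 = 1694 + 2D
Σ(formed) = 1×341 + 6×D = 341 + 6D
ΔH = Σ(broken) − Σ(formed) = (1694 + 2D) − (341 + 6D) = +1353 − 4D
Setting this equal to −359 kJ gives 4D = 1712, so D = 428 kJ/mol.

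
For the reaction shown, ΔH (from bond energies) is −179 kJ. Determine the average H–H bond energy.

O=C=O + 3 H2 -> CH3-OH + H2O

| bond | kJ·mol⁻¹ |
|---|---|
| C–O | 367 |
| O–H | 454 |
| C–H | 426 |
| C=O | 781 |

Let D be the H–H bond energy.
Σ(broken) = 2×781 + 3×D = 1562 + 3D
Σ(formed) = 3×426 + 1×367 + 3×454 = 3007
ΔH = Σ(broken) − Σ(formed) = (1562 + 3D) − (3007) = −1445 + 3D
Setting this equal to −179 kJ gives 3D = 1266, so D = 422 kJ/mol.

D(H–H) ≈ 422 kJ/mol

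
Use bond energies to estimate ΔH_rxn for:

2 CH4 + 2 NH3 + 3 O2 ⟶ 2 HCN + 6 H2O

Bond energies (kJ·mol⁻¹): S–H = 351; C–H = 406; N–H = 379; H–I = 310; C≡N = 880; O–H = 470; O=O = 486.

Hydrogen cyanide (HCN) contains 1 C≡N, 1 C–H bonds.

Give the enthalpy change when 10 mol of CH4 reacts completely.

Bonds broken (reactants):
  C–H: 8 × 406 = 3248
  N–H: 6 × 379 = 2274
  O=O: 3 × 486 = 1458
  Σ(broken) = 6980 kJ
Bonds formed (products):
  C≡N: 2 × 880 = 1760
  C–H: 2 × 406 = 812
  O–H: 12 × 470 = 5640
  Σ(formed) = 8212 kJ
ΔH = Σ(broken) − Σ(formed) = 6980 − 8212 = −1232 kJ
For 5× the reaction as written: 5 × (−1232) = −6160 kJ

ΔH = −6160 kJ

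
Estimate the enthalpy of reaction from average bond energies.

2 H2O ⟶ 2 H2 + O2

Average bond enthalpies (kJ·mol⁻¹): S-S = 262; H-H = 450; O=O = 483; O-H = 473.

ΔH ≈ +509 kJ

Bonds broken (reactants):
  O-H: 4 × 473 = 1892
  Σ(broken) = 1892 kJ
Bonds formed (products):
  H-H: 2 × 450 = 900
  O=O: 1 × 483 = 483
  Σ(formed) = 1383 kJ
ΔH = Σ(broken) − Σ(formed) = 1892 − 1383 = +509 kJ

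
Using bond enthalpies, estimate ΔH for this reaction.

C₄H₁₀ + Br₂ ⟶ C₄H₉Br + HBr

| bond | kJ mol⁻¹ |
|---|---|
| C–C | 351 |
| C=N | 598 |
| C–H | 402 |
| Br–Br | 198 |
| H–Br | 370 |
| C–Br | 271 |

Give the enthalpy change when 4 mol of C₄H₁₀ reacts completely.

Bonds broken (reactants):
  Br–Br: 1 × 198 = 198
  C–C: 3 × 351 = 1053
  C–H: 10 × 402 = 4020
  Σ(broken) = 5271 kJ
Bonds formed (products):
  C–Br: 1 × 271 = 271
  C–C: 3 × 351 = 1053
  C–H: 9 × 402 = 3618
  H–Br: 1 × 370 = 370
  Σ(formed) = 5312 kJ
ΔH = Σ(broken) − Σ(formed) = 5271 − 5312 = −41 kJ
For 4× the reaction as written: 4 × (−41) = −164 kJ

ΔH = −164 kJ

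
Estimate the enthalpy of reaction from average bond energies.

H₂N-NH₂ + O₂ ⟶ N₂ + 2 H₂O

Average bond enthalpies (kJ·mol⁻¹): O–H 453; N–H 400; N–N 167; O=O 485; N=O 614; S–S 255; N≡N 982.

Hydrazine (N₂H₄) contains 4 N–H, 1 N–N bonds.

ΔH ≈ −542 kJ

Bonds broken (reactants):
  N–H: 4 × 400 = 1600
  N–N: 1 × 167 = 167
  O=O: 1 × 485 = 485
  Σ(broken) = 2252 kJ
Bonds formed (products):
  N≡N: 1 × 982 = 982
  O–H: 4 × 453 = 1812
  Σ(formed) = 2794 kJ
ΔH = Σ(broken) − Σ(formed) = 2252 − 2794 = −542 kJ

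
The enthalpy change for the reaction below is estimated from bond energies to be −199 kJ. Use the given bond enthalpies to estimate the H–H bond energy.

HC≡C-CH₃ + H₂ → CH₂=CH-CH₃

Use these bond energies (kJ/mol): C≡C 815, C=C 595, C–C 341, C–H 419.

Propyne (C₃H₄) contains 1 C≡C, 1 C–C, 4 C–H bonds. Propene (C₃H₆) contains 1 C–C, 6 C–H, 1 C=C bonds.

D(H–H) ≈ 419 kJ/mol

Let D be the H–H bond energy.
Σ(broken) = 1×815 + 1×341 + 4×419 + 1×D = 2832 + D
Σ(formed) = 1×341 + 6×419 + 1×595 = 3450
ΔH = Σ(broken) − Σ(formed) = (2832 + D) − (3450) = −618 + D
Setting this equal to −199 kJ gives D = 419 kJ/mol.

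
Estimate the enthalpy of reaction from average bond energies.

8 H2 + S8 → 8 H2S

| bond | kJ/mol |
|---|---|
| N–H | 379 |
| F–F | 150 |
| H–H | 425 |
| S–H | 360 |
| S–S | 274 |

Bonds broken (reactants):
  H–H: 8 × 425 = 3400
  S–S: 8 × 274 = 2192
  Σ(broken) = 5592 kJ
Bonds formed (products):
  S–H: 16 × 360 = 5760
  Σ(formed) = 5760 kJ
ΔH = Σ(broken) − Σ(formed) = 5592 − 5760 = −168 kJ

ΔH ≈ −168 kJ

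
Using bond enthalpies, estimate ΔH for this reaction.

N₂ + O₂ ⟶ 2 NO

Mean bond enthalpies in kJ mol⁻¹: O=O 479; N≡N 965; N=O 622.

Bonds broken (reactants):
  N≡N: 1 × 965 = 965
  O=O: 1 × 479 = 479
  Σ(broken) = 1444 kJ
Bonds formed (products):
  N=O: 2 × 622 = 1244
  Σ(formed) = 1244 kJ
ΔH = Σ(broken) − Σ(formed) = 1444 − 1244 = +200 kJ

ΔH ≈ +200 kJ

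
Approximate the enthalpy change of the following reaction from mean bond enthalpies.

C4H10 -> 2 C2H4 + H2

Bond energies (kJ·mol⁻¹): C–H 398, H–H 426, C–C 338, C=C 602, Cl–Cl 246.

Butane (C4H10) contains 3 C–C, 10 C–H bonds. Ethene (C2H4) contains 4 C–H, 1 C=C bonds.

ΔH ≈ +180 kJ

Bonds broken (reactants):
  C–C: 3 × 338 = 1014
  C–H: 10 × 398 = 3980
  Σ(broken) = 4994 kJ
Bonds formed (products):
  C–H: 8 × 398 = 3184
  C=C: 2 × 602 = 1204
  H–H: 1 × 426 = 426
  Σ(formed) = 4814 kJ
ΔH = Σ(broken) − Σ(formed) = 4994 − 4814 = +180 kJ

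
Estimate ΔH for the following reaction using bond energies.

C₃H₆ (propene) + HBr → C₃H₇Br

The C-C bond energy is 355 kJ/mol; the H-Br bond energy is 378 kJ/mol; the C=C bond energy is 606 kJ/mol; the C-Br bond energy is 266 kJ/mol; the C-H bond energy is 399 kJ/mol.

ΔH ≈ −36 kJ

Bonds broken (reactants):
  C-C: 1 × 355 = 355
  C-H: 6 × 399 = 2394
  C=C: 1 × 606 = 606
  H-Br: 1 × 378 = 378
  Σ(broken) = 3733 kJ
Bonds formed (products):
  C-Br: 1 × 266 = 266
  C-C: 2 × 355 = 710
  C-H: 7 × 399 = 2793
  Σ(formed) = 3769 kJ
ΔH = Σ(broken) − Σ(formed) = 3733 − 3769 = −36 kJ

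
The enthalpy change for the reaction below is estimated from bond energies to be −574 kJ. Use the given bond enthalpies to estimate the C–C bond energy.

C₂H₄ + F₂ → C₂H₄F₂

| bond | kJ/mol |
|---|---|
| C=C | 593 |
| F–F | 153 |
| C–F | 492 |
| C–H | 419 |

Let D be the C–C bond energy.
Σ(broken) = 4×419 + 1×593 + 1×153 = 2422
Σ(formed) = 1×D + 2×492 + 4×419 = 2660 + D
ΔH = Σ(broken) − Σ(formed) = (2422) − (2660 + D) = −238 − D
Setting this equal to −574 kJ gives D = 336 kJ/mol.

D(C–C) ≈ 336 kJ/mol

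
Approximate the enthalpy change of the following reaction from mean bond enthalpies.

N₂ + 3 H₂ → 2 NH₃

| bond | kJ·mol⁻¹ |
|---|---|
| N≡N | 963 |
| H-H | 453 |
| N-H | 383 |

ΔH ≈ +24 kJ

Bonds broken (reactants):
  H-H: 3 × 453 = 1359
  N≡N: 1 × 963 = 963
  Σ(broken) = 2322 kJ
Bonds formed (products):
  N-H: 6 × 383 = 2298
  Σ(formed) = 2298 kJ
ΔH = Σ(broken) − Σ(formed) = 2322 − 2298 = +24 kJ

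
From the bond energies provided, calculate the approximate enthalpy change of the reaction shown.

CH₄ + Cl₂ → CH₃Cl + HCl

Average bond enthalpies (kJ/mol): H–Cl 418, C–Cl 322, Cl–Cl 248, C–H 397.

Bonds broken (reactants):
  C–H: 4 × 397 = 1588
  Cl–Cl: 1 × 248 = 248
  Σ(broken) = 1836 kJ
Bonds formed (products):
  C–Cl: 1 × 322 = 322
  C–H: 3 × 397 = 1191
  H–Cl: 1 × 418 = 418
  Σ(formed) = 1931 kJ
ΔH = Σ(broken) − Σ(formed) = 1836 − 1931 = −95 kJ

ΔH ≈ −95 kJ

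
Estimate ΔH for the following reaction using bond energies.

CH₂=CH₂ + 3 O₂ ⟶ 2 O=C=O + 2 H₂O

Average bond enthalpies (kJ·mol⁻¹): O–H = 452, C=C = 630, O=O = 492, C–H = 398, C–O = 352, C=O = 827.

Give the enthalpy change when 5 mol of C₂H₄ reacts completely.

ΔH = −7090 kJ

Bonds broken (reactants):
  C–H: 4 × 398 = 1592
  C=C: 1 × 630 = 630
  O=O: 3 × 492 = 1476
  Σ(broken) = 3698 kJ
Bonds formed (products):
  C=O: 4 × 827 = 3308
  O–H: 4 × 452 = 1808
  Σ(formed) = 5116 kJ
ΔH = Σ(broken) − Σ(formed) = 3698 − 5116 = −1418 kJ
For 5× the reaction as written: 5 × (−1418) = −7090 kJ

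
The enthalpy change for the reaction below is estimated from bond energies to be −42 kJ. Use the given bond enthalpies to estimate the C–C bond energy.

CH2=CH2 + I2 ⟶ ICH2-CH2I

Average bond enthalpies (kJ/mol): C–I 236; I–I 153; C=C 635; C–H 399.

D(C–C) ≈ 358 kJ/mol

Let D be the C–C bond energy.
Σ(broken) = 4×399 + 1×635 + 1×153 = 2384
Σ(formed) = 1×D + 4×399 + 2×236 = 2068 + D
ΔH = Σ(broken) − Σ(formed) = (2384) − (2068 + D) = +316 − D
Setting this equal to −42 kJ gives D = 358 kJ/mol.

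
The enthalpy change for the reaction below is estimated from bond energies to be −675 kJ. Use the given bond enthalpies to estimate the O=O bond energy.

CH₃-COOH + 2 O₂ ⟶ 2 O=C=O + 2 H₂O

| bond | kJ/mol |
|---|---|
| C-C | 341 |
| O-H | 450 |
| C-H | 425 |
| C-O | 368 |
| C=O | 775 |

Let D be the O=O bond energy.
Σ(broken) = 1×341 + 3×425 + 1×368 + 1×775 + 1×450 + 2×D = 3209 + 2D
Σ(formed) = 4×775 + 4×450 = 4900
ΔH = Σ(broken) − Σ(formed) = (3209 + 2D) − (4900) = −1691 + 2D
Setting this equal to −675 kJ gives 2D = 1016, so D = 508 kJ/mol.

D(O=O) ≈ 508 kJ/mol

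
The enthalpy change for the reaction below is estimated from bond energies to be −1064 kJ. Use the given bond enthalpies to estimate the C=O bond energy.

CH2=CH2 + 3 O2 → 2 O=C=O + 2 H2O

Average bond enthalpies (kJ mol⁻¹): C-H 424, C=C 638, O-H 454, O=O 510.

Let D be the C=O bond energy.
Σ(broken) = 4×424 + 1×638 + 3×510 = 3864
Σ(formed) = 4×D + 4×454 = 1816 + 4D
ΔH = Σ(broken) − Σ(formed) = (3864) − (1816 + 4D) = +2048 − 4D
Setting this equal to −1064 kJ gives 4D = 3112, so D = 778 kJ/mol.

D(C=O) ≈ 778 kJ/mol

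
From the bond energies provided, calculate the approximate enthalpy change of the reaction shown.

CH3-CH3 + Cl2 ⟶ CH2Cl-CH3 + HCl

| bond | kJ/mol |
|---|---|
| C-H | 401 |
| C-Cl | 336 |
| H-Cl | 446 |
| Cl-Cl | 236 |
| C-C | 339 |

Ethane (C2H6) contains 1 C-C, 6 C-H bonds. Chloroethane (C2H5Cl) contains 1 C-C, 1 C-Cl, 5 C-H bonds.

ΔH ≈ −145 kJ

Bonds broken (reactants):
  C-C: 1 × 339 = 339
  C-H: 6 × 401 = 2406
  Cl-Cl: 1 × 236 = 236
  Σ(broken) = 2981 kJ
Bonds formed (products):
  C-C: 1 × 339 = 339
  C-Cl: 1 × 336 = 336
  C-H: 5 × 401 = 2005
  H-Cl: 1 × 446 = 446
  Σ(formed) = 3126 kJ
ΔH = Σ(broken) − Σ(formed) = 2981 − 3126 = −145 kJ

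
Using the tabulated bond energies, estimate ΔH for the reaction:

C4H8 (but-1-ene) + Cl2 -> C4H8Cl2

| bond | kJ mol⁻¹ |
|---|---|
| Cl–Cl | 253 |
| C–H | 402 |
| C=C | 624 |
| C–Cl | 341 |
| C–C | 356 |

ΔH ≈ −161 kJ

Bonds broken (reactants):
  C–C: 2 × 356 = 712
  C–H: 8 × 402 = 3216
  C=C: 1 × 624 = 624
  Cl–Cl: 1 × 253 = 253
  Σ(broken) = 4805 kJ
Bonds formed (products):
  C–C: 3 × 356 = 1068
  C–Cl: 2 × 341 = 682
  C–H: 8 × 402 = 3216
  Σ(formed) = 4966 kJ
ΔH = Σ(broken) − Σ(formed) = 4805 − 4966 = −161 kJ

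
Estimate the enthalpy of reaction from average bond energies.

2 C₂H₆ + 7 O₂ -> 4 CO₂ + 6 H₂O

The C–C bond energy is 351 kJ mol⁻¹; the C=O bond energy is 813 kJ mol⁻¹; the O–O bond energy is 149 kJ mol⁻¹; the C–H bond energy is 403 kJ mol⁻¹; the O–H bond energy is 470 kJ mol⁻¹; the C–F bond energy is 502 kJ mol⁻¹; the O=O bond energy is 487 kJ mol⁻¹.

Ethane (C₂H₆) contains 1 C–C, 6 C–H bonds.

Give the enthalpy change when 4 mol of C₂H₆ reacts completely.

Bonds broken (reactants):
  C–C: 2 × 351 = 702
  C–H: 12 × 403 = 4836
  O=O: 7 × 487 = 3409
  Σ(broken) = 8947 kJ
Bonds formed (products):
  C=O: 8 × 813 = 6504
  O–H: 12 × 470 = 5640
  Σ(formed) = 12144 kJ
ΔH = Σ(broken) − Σ(formed) = 8947 − 12144 = −3197 kJ
For 2× the reaction as written: 2 × (−3197) = −6394 kJ

ΔH = −6394 kJ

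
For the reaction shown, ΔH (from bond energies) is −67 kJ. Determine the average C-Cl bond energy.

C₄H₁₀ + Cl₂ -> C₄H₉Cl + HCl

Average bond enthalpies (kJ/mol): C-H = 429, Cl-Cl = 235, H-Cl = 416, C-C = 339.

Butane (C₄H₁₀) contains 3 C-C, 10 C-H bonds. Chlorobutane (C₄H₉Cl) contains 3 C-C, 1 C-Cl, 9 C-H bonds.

Let D be the C-Cl bond energy.
Σ(broken) = 3×339 + 10×429 + 1×235 = 5542
Σ(formed) = 3×339 + 1×D + 9×429 + 1×416 = 5294 + D
ΔH = Σ(broken) − Σ(formed) = (5542) − (5294 + D) = +248 − D
Setting this equal to −67 kJ gives D = 315 kJ/mol.

D(C-Cl) ≈ 315 kJ/mol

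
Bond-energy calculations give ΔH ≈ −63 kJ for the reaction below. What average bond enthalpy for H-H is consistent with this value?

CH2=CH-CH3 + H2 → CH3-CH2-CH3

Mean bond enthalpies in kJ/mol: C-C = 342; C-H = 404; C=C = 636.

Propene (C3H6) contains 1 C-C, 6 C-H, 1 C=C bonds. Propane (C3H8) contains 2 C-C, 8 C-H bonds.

D(H-H) ≈ 451 kJ/mol

Let D be the H-H bond energy.
Σ(broken) = 1×342 + 6×404 + 1×636 + 1×D = 3402 + D
Σ(formed) = 2×342 + 8×404 = 3916
ΔH = Σ(broken) − Σ(formed) = (3402 + D) − (3916) = −514 + D
Setting this equal to −63 kJ gives D = 451 kJ/mol.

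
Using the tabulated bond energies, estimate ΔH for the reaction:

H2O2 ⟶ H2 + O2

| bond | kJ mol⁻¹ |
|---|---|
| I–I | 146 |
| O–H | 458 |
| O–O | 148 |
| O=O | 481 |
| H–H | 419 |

Bonds broken (reactants):
  O–H: 2 × 458 = 916
  O–O: 1 × 148 = 148
  Σ(broken) = 1064 kJ
Bonds formed (products):
  H–H: 1 × 419 = 419
  O=O: 1 × 481 = 481
  Σ(formed) = 900 kJ
ΔH = Σ(broken) − Σ(formed) = 1064 − 900 = +164 kJ

ΔH ≈ +164 kJ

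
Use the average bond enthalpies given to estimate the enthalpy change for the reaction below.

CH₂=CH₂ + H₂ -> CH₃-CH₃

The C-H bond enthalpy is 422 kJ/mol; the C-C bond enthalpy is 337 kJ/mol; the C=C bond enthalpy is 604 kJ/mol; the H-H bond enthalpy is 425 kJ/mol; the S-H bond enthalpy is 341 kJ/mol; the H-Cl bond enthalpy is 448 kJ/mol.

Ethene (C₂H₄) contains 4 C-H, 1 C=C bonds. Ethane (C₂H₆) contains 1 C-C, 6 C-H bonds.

ΔH ≈ −152 kJ

Bonds broken (reactants):
  C-H: 4 × 422 = 1688
  C=C: 1 × 604 = 604
  H-H: 1 × 425 = 425
  Σ(broken) = 2717 kJ
Bonds formed (products):
  C-C: 1 × 337 = 337
  C-H: 6 × 422 = 2532
  Σ(formed) = 2869 kJ
ΔH = Σ(broken) − Σ(formed) = 2717 − 2869 = −152 kJ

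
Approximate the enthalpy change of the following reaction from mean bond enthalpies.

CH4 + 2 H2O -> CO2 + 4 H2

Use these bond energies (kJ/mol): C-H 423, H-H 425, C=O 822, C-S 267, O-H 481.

Bonds broken (reactants):
  C-H: 4 × 423 = 1692
  O-H: 4 × 481 = 1924
  Σ(broken) = 3616 kJ
Bonds formed (products):
  C=O: 2 × 822 = 1644
  H-H: 4 × 425 = 1700
  Σ(formed) = 3344 kJ
ΔH = Σ(broken) − Σ(formed) = 3616 − 3344 = +272 kJ

ΔH ≈ +272 kJ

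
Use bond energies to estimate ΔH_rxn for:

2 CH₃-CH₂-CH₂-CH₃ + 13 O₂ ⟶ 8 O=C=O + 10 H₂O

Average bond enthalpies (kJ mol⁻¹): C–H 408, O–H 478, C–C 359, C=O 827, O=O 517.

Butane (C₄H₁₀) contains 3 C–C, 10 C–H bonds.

Bonds broken (reactants):
  C–C: 6 × 359 = 2154
  C–H: 20 × 408 = 8160
  O=O: 13 × 517 = 6721
  Σ(broken) = 17035 kJ
Bonds formed (products):
  C=O: 16 × 827 = 13232
  O–H: 20 × 478 = 9560
  Σ(formed) = 22792 kJ
ΔH = Σ(broken) − Σ(formed) = 17035 − 22792 = −5757 kJ

ΔH ≈ −5757 kJ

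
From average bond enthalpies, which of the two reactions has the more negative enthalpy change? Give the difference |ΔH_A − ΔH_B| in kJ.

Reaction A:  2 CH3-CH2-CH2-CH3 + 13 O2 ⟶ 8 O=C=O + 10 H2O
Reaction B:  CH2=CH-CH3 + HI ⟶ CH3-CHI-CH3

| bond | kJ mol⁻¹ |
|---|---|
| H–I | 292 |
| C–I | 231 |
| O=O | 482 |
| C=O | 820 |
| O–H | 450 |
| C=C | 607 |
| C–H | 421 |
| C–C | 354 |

Reaction A, by 5203 kJ

Reaction A:
  Bonds broken (reactants):
    C–C: 6 × 354 = 2124
    C–H: 20 × 421 = 8420
    O=O: 13 × 482 = 6266
    Σ(broken) = 16810 kJ
  Bonds formed (products):
    C=O: 16 × 820 = 13120
    O–H: 20 × 450 = 9000
    Σ(formed) = 22120 kJ
  ΔH_A = 16810 − 22120 = −5310 kJ
Reaction B:
  Bonds broken (reactants):
    C–C: 1 × 354 = 354
    C–H: 6 × 421 = 2526
    C=C: 1 × 607 = 607
    H–I: 1 × 292 = 292
    Σ(broken) = 3779 kJ
  Bonds formed (products):
    C–C: 2 × 354 = 708
    C–H: 7 × 421 = 2947
    C–I: 1 × 231 = 231
    Σ(formed) = 3886 kJ
  ΔH_B = 3779 − 3886 = −107 kJ
ΔH_A − ΔH_B = −5203 kJ, so reaction A has the more negative ΔH; |ΔH_A − ΔH_B| = 5203 kJ.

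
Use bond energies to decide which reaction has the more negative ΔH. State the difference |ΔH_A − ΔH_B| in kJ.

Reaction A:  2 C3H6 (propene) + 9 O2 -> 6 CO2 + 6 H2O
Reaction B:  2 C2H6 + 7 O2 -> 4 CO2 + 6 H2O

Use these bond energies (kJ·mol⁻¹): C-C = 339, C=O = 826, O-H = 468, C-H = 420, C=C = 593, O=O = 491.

Reaction A:
  Bonds broken (reactants):
    C-C: 2 × 339 = 678
    C-H: 12 × 420 = 5040
    C=C: 2 × 593 = 1186
    O=O: 9 × 491 = 4419
    Σ(broken) = 11323 kJ
  Bonds formed (products):
    C=O: 12 × 826 = 9912
    O-H: 12 × 468 = 5616
    Σ(formed) = 15528 kJ
  ΔH_A = 11323 − 15528 = −4205 kJ
Reaction B:
  Bonds broken (reactants):
    C-C: 2 × 339 = 678
    C-H: 12 × 420 = 5040
    O=O: 7 × 491 = 3437
    Σ(broken) = 9155 kJ
  Bonds formed (products):
    C=O: 8 × 826 = 6608
    O-H: 12 × 468 = 5616
    Σ(formed) = 12224 kJ
  ΔH_B = 9155 − 12224 = −3069 kJ
ΔH_A − ΔH_B = −1136 kJ, so reaction A has the more negative ΔH; |ΔH_A − ΔH_B| = 1136 kJ.

Reaction A, by 1136 kJ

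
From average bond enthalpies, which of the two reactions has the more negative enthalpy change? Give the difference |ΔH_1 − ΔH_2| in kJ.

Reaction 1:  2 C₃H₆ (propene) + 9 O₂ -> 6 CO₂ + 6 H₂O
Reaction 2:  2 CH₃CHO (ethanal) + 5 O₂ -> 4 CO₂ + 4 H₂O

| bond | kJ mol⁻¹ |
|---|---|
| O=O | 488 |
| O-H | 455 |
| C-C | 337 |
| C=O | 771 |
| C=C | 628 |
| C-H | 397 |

Reaction 1, by 1650 kJ

Reaction 1:
  Bonds broken (reactants):
    C-C: 2 × 337 = 674
    C-H: 12 × 397 = 4764
    C=C: 2 × 628 = 1256
    O=O: 9 × 488 = 4392
    Σ(broken) = 11086 kJ
  Bonds formed (products):
    C=O: 12 × 771 = 9252
    O-H: 12 × 455 = 5460
    Σ(formed) = 14712 kJ
  ΔH_1 = 11086 − 14712 = −3626 kJ
Reaction 2:
  Bonds broken (reactants):
    C-C: 2 × 337 = 674
    C-H: 8 × 397 = 3176
    C=O: 2 × 771 = 1542
    O=O: 5 × 488 = 2440
    Σ(broken) = 7832 kJ
  Bonds formed (products):
    C=O: 8 × 771 = 6168
    O-H: 8 × 455 = 3640
    Σ(formed) = 9808 kJ
  ΔH_2 = 7832 − 9808 = −1976 kJ
ΔH_1 − ΔH_2 = −1650 kJ, so reaction 1 has the more negative ΔH; |ΔH_1 − ΔH_2| = 1650 kJ.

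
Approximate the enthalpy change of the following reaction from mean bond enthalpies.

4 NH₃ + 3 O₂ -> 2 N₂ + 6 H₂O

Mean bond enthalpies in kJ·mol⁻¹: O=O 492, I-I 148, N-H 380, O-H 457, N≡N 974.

ΔH ≈ −1396 kJ

Bonds broken (reactants):
  N-H: 12 × 380 = 4560
  O=O: 3 × 492 = 1476
  Σ(broken) = 6036 kJ
Bonds formed (products):
  N≡N: 2 × 974 = 1948
  O-H: 12 × 457 = 5484
  Σ(formed) = 7432 kJ
ΔH = Σ(broken) − Σ(formed) = 6036 − 7432 = −1396 kJ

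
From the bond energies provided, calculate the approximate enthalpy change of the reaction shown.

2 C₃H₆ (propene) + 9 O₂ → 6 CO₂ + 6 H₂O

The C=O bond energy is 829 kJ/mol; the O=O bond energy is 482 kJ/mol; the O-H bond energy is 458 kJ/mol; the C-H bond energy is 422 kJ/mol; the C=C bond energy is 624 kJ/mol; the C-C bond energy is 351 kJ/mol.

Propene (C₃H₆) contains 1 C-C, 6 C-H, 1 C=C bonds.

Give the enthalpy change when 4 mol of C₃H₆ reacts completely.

ΔH = −8184 kJ

Bonds broken (reactants):
  C-C: 2 × 351 = 702
  C-H: 12 × 422 = 5064
  C=C: 2 × 624 = 1248
  O=O: 9 × 482 = 4338
  Σ(broken) = 11352 kJ
Bonds formed (products):
  C=O: 12 × 829 = 9948
  O-H: 12 × 458 = 5496
  Σ(formed) = 15444 kJ
ΔH = Σ(broken) − Σ(formed) = 11352 − 15444 = −4092 kJ
For 2× the reaction as written: 2 × (−4092) = −8184 kJ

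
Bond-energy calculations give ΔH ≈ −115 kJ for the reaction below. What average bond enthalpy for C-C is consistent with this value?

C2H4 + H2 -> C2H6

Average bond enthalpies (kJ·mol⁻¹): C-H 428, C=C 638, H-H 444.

D(C-C) ≈ 341 kJ/mol

Let D be the C-C bond energy.
Σ(broken) = 4×428 + 1×638 + 1×444 = 2794
Σ(formed) = 1×D + 6×428 = 2568 + D
ΔH = Σ(broken) − Σ(formed) = (2794) − (2568 + D) = +226 − D
Setting this equal to −115 kJ gives D = 341 kJ/mol.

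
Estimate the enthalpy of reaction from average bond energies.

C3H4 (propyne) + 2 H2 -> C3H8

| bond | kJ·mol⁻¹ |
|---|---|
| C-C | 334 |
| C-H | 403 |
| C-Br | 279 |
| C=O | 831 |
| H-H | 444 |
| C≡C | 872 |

ΔH ≈ −186 kJ

Bonds broken (reactants):
  C≡C: 1 × 872 = 872
  C-C: 1 × 334 = 334
  C-H: 4 × 403 = 1612
  H-H: 2 × 444 = 888
  Σ(broken) = 3706 kJ
Bonds formed (products):
  C-C: 2 × 334 = 668
  C-H: 8 × 403 = 3224
  Σ(formed) = 3892 kJ
ΔH = Σ(broken) − Σ(formed) = 3706 − 3892 = −186 kJ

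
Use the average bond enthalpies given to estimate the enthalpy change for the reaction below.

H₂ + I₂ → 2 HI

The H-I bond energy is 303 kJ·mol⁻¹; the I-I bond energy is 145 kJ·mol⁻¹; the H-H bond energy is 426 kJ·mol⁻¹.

Bonds broken (reactants):
  H-H: 1 × 426 = 426
  I-I: 1 × 145 = 145
  Σ(broken) = 571 kJ
Bonds formed (products):
  H-I: 2 × 303 = 606
  Σ(formed) = 606 kJ
ΔH = Σ(broken) − Σ(formed) = 571 − 606 = −35 kJ

ΔH ≈ −35 kJ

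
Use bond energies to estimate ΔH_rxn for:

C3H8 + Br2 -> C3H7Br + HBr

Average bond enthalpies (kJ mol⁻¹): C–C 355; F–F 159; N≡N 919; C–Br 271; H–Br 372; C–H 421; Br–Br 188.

Bonds broken (reactants):
  Br–Br: 1 × 188 = 188
  C–C: 2 × 355 = 710
  C–H: 8 × 421 = 3368
  Σ(broken) = 4266 kJ
Bonds formed (products):
  C–Br: 1 × 271 = 271
  C–C: 2 × 355 = 710
  C–H: 7 × 421 = 2947
  H–Br: 1 × 372 = 372
  Σ(formed) = 4300 kJ
ΔH = Σ(broken) − Σ(formed) = 4266 − 4300 = −34 kJ

ΔH ≈ −34 kJ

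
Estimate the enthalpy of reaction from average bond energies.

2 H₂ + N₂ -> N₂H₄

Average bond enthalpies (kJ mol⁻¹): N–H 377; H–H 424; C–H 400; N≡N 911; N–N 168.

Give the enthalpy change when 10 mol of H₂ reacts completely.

Bonds broken (reactants):
  H–H: 2 × 424 = 848
  N≡N: 1 × 911 = 911
  Σ(broken) = 1759 kJ
Bonds formed (products):
  N–H: 4 × 377 = 1508
  N–N: 1 × 168 = 168
  Σ(formed) = 1676 kJ
ΔH = Σ(broken) − Σ(formed) = 1759 − 1676 = +83 kJ
For 5× the reaction as written: 5 × (+83) = +415 kJ

ΔH = +415 kJ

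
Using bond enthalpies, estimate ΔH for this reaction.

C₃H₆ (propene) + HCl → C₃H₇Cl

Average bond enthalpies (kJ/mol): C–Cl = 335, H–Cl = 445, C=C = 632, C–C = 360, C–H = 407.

Bonds broken (reactants):
  C–C: 1 × 360 = 360
  C–H: 6 × 407 = 2442
  C=C: 1 × 632 = 632
  H–Cl: 1 × 445 = 445
  Σ(broken) = 3879 kJ
Bonds formed (products):
  C–C: 2 × 360 = 720
  C–Cl: 1 × 335 = 335
  C–H: 7 × 407 = 2849
  Σ(formed) = 3904 kJ
ΔH = Σ(broken) − Σ(formed) = 3879 − 3904 = −25 kJ

ΔH ≈ −25 kJ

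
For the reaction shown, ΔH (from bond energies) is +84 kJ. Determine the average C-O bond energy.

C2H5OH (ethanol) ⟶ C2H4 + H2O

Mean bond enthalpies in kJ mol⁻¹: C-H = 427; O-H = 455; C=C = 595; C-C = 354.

D(C-O) ≈ 353 kJ/mol

Let D be the C-O bond energy.
Σ(broken) = 1×354 + 5×427 + 1×D + 1×455 = 2944 + D
Σ(formed) = 4×427 + 1×595 + 2×455 = 3213
ΔH = Σ(broken) − Σ(formed) = (2944 + D) − (3213) = −269 + D
Setting this equal to +84 kJ gives D = 353 kJ/mol.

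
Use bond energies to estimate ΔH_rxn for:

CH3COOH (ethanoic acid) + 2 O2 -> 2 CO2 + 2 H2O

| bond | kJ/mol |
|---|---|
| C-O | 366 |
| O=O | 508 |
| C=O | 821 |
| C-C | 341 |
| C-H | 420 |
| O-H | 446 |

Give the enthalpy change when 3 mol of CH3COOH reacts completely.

ΔH = −2454 kJ

Bonds broken (reactants):
  C-C: 1 × 341 = 341
  C-H: 3 × 420 = 1260
  C-O: 1 × 366 = 366
  C=O: 1 × 821 = 821
  O-H: 1 × 446 = 446
  O=O: 2 × 508 = 1016
  Σ(broken) = 4250 kJ
Bonds formed (products):
  C=O: 4 × 821 = 3284
  O-H: 4 × 446 = 1784
  Σ(formed) = 5068 kJ
ΔH = Σ(broken) − Σ(formed) = 4250 − 5068 = −818 kJ
For 3× the reaction as written: 3 × (−818) = −2454 kJ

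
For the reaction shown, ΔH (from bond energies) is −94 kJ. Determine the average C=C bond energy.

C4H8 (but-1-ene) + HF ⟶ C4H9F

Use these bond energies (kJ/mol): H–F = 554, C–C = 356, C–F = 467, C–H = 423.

D(C=C) ≈ 598 kJ/mol

Let D be the C=C bond energy.
Σ(broken) = 2×356 + 8×423 + 1×D + 1×554 = 4650 + D
Σ(formed) = 3×356 + 1×467 + 9×423 = 5342
ΔH = Σ(broken) − Σ(formed) = (4650 + D) − (5342) = −692 + D
Setting this equal to −94 kJ gives D = 598 kJ/mol.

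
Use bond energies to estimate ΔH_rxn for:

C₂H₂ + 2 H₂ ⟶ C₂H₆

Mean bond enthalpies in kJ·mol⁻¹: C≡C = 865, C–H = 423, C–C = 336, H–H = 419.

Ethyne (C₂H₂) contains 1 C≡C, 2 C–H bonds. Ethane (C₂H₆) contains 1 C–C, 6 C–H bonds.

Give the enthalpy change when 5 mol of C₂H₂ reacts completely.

Bonds broken (reactants):
  C≡C: 1 × 865 = 865
  C–H: 2 × 423 = 846
  H–H: 2 × 419 = 838
  Σ(broken) = 2549 kJ
Bonds formed (products):
  C–C: 1 × 336 = 336
  C–H: 6 × 423 = 2538
  Σ(formed) = 2874 kJ
ΔH = Σ(broken) − Σ(formed) = 2549 − 2874 = −325 kJ
For 5× the reaction as written: 5 × (−325) = −1625 kJ

ΔH = −1625 kJ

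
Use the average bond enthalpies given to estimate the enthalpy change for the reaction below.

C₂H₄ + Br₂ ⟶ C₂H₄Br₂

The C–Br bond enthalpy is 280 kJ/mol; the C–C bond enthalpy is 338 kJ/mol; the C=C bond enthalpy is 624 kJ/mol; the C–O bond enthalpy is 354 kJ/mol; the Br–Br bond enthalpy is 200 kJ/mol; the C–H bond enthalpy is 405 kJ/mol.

ΔH ≈ −74 kJ

Bonds broken (reactants):
  Br–Br: 1 × 200 = 200
  C–H: 4 × 405 = 1620
  C=C: 1 × 624 = 624
  Σ(broken) = 2444 kJ
Bonds formed (products):
  C–Br: 2 × 280 = 560
  C–C: 1 × 338 = 338
  C–H: 4 × 405 = 1620
  Σ(formed) = 2518 kJ
ΔH = Σ(broken) − Σ(formed) = 2444 − 2518 = −74 kJ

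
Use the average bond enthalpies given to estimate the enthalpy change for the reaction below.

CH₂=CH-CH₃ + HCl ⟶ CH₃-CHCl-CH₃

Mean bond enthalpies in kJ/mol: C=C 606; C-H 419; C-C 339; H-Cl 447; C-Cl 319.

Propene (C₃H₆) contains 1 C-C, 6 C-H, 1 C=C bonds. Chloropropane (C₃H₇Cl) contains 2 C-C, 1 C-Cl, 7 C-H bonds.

Bonds broken (reactants):
  C-C: 1 × 339 = 339
  C-H: 6 × 419 = 2514
  C=C: 1 × 606 = 606
  H-Cl: 1 × 447 = 447
  Σ(broken) = 3906 kJ
Bonds formed (products):
  C-C: 2 × 339 = 678
  C-Cl: 1 × 319 = 319
  C-H: 7 × 419 = 2933
  Σ(formed) = 3930 kJ
ΔH = Σ(broken) − Σ(formed) = 3906 − 3930 = −24 kJ

ΔH ≈ −24 kJ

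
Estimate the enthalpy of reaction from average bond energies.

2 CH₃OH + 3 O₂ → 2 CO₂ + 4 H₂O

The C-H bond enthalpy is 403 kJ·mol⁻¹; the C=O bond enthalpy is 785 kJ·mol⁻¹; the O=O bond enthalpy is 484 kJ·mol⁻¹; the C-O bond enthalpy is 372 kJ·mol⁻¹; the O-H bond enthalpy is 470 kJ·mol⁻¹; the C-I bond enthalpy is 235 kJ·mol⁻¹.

Bonds broken (reactants):
  C-H: 6 × 403 = 2418
  C-O: 2 × 372 = 744
  O-H: 2 × 470 = 940
  O=O: 3 × 484 = 1452
  Σ(broken) = 5554 kJ
Bonds formed (products):
  C=O: 4 × 785 = 3140
  O-H: 8 × 470 = 3760
  Σ(formed) = 6900 kJ
ΔH = Σ(broken) − Σ(formed) = 5554 − 6900 = −1346 kJ

ΔH ≈ −1346 kJ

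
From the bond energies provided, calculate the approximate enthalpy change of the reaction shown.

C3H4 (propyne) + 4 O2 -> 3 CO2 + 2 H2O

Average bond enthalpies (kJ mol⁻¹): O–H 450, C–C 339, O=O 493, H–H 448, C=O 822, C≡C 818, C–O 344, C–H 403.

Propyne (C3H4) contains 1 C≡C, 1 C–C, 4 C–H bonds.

Bonds broken (reactants):
  C≡C: 1 × 818 = 818
  C–C: 1 × 339 = 339
  C–H: 4 × 403 = 1612
  O=O: 4 × 493 = 1972
  Σ(broken) = 4741 kJ
Bonds formed (products):
  C=O: 6 × 822 = 4932
  O–H: 4 × 450 = 1800
  Σ(formed) = 6732 kJ
ΔH = Σ(broken) − Σ(formed) = 4741 − 6732 = −1991 kJ

ΔH ≈ −1991 kJ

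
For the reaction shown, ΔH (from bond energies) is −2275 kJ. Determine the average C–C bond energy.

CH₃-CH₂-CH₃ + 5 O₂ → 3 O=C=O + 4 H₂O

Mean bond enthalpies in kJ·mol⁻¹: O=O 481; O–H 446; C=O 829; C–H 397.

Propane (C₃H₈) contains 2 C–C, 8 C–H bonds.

Let D be the C–C bond energy.
Σ(broken) = 2×D + 8×397 + 5×481 = 5581 + 2D
Σ(formed) = 6×829 + 8×446 = 8542
ΔH = Σ(broken) − Σ(formed) = (5581 + 2D) − (8542) = −2961 + 2D
Setting this equal to −2275 kJ gives 2D = 686, so D = 343 kJ/mol.

D(C–C) ≈ 343 kJ/mol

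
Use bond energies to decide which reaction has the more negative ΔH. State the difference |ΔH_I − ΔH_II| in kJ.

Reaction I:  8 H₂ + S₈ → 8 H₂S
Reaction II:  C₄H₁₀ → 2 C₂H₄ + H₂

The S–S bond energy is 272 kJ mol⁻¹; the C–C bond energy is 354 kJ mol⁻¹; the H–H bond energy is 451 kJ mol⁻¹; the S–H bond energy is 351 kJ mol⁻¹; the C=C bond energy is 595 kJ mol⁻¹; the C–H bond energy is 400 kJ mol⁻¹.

Reaction I:
  Bonds broken (reactants):
    H–H: 8 × 451 = 3608
    S–S: 8 × 272 = 2176
    Σ(broken) = 5784 kJ
  Bonds formed (products):
    S–H: 16 × 351 = 5616
    Σ(formed) = 5616 kJ
  ΔH_I = 5784 − 5616 = +168 kJ
Reaction II:
  Bonds broken (reactants):
    C–C: 3 × 354 = 1062
    C–H: 10 × 400 = 4000
    Σ(broken) = 5062 kJ
  Bonds formed (products):
    C–H: 8 × 400 = 3200
    C=C: 2 × 595 = 1190
    H–H: 1 × 451 = 451
    Σ(formed) = 4841 kJ
  ΔH_II = 5062 − 4841 = +221 kJ
ΔH_I − ΔH_II = −53 kJ, so reaction I has the more negative ΔH; |ΔH_I − ΔH_II| = 53 kJ.

Reaction I, by 53 kJ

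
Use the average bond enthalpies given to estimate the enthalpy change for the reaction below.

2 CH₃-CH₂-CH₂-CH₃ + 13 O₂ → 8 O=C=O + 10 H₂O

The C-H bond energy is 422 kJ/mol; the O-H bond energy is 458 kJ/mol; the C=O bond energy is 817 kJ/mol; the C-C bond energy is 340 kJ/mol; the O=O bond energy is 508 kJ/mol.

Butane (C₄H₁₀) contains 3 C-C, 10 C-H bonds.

Bonds broken (reactants):
  C-C: 6 × 340 = 2040
  C-H: 20 × 422 = 8440
  O=O: 13 × 508 = 6604
  Σ(broken) = 17084 kJ
Bonds formed (products):
  C=O: 16 × 817 = 13072
  O-H: 20 × 458 = 9160
  Σ(formed) = 22232 kJ
ΔH = Σ(broken) − Σ(formed) = 17084 − 22232 = −5148 kJ

ΔH ≈ −5148 kJ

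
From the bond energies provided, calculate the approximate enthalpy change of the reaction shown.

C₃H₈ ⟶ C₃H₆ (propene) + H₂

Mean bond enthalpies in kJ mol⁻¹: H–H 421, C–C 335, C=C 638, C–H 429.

ΔH ≈ +134 kJ

Bonds broken (reactants):
  C–C: 2 × 335 = 670
  C–H: 8 × 429 = 3432
  Σ(broken) = 4102 kJ
Bonds formed (products):
  C–C: 1 × 335 = 335
  C–H: 6 × 429 = 2574
  C=C: 1 × 638 = 638
  H–H: 1 × 421 = 421
  Σ(formed) = 3968 kJ
ΔH = Σ(broken) − Σ(formed) = 4102 − 3968 = +134 kJ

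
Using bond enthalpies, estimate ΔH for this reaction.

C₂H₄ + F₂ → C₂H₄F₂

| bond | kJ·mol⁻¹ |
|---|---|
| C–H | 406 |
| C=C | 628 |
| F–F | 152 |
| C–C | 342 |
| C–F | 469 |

Bonds broken (reactants):
  C–H: 4 × 406 = 1624
  C=C: 1 × 628 = 628
  F–F: 1 × 152 = 152
  Σ(broken) = 2404 kJ
Bonds formed (products):
  C–C: 1 × 342 = 342
  C–F: 2 × 469 = 938
  C–H: 4 × 406 = 1624
  Σ(formed) = 2904 kJ
ΔH = Σ(broken) − Σ(formed) = 2404 − 2904 = −500 kJ

ΔH ≈ −500 kJ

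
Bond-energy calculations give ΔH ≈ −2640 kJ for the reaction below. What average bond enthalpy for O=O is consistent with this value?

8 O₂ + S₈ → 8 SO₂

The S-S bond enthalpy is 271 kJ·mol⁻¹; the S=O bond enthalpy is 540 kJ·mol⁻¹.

D(O=O) ≈ 479 kJ/mol

Let D be the O=O bond energy.
Σ(broken) = 8×D + 8×271 = 2168 + 8D
Σ(formed) = 16×540 = 8640
ΔH = Σ(broken) − Σ(formed) = (2168 + 8D) − (8640) = −6472 + 8D
Setting this equal to −2640 kJ gives 8D = 3832, so D = 479 kJ/mol.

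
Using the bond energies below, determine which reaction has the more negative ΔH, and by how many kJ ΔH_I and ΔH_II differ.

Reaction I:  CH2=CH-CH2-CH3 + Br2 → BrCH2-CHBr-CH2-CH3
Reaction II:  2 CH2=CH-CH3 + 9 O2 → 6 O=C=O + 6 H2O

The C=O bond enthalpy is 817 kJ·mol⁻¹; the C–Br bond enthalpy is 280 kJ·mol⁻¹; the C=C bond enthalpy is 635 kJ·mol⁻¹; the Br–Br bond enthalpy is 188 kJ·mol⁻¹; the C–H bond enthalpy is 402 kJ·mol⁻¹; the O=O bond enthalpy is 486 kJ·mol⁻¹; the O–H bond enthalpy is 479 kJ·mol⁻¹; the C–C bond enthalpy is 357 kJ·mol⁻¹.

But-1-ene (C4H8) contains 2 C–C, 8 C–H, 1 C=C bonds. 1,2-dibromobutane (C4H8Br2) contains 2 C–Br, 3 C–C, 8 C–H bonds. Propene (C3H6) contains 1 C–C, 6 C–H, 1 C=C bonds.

Reaction II, by 4276 kJ

Reaction I:
  Bonds broken (reactants):
    Br–Br: 1 × 188 = 188
    C–C: 2 × 357 = 714
    C–H: 8 × 402 = 3216
    C=C: 1 × 635 = 635
    Σ(broken) = 4753 kJ
  Bonds formed (products):
    C–Br: 2 × 280 = 560
    C–C: 3 × 357 = 1071
    C–H: 8 × 402 = 3216
    Σ(formed) = 4847 kJ
  ΔH_I = 4753 − 4847 = −94 kJ
Reaction II:
  Bonds broken (reactants):
    C–C: 2 × 357 = 714
    C–H: 12 × 402 = 4824
    C=C: 2 × 635 = 1270
    O=O: 9 × 486 = 4374
    Σ(broken) = 11182 kJ
  Bonds formed (products):
    C=O: 12 × 817 = 9804
    O–H: 12 × 479 = 5748
    Σ(formed) = 15552 kJ
  ΔH_II = 11182 − 15552 = −4370 kJ
ΔH_I − ΔH_II = +4276 kJ, so reaction II has the more negative ΔH; |ΔH_I − ΔH_II| = 4276 kJ.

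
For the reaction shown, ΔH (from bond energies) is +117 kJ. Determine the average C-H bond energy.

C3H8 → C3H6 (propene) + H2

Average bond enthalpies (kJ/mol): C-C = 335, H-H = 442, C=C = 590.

D(C-H) ≈ 407 kJ/mol

Let D be the C-H bond energy.
Σ(broken) = 2×335 + 8×D = 670 + 8D
Σ(formed) = 1×335 + 6×D + 1×590 + 1×442 = 1367 + 6D
ΔH = Σ(broken) − Σ(formed) = (670 + 8D) − (1367 + 6D) = −697 + 2D
Setting this equal to +117 kJ gives 2D = 814, so D = 407 kJ/mol.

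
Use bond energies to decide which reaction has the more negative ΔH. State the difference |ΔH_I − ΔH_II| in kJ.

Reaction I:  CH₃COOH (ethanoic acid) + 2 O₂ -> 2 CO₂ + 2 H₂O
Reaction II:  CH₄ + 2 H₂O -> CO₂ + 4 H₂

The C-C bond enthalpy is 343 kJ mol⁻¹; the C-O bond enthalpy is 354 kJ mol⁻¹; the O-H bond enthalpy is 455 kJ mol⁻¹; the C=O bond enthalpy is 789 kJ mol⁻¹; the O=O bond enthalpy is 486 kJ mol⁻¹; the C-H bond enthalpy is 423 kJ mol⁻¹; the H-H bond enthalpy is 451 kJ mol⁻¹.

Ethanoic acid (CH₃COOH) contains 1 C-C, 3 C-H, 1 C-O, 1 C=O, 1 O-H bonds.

Reaction I:
  Bonds broken (reactants):
    C-C: 1 × 343 = 343
    C-H: 3 × 423 = 1269
    C-O: 1 × 354 = 354
    C=O: 1 × 789 = 789
    O-H: 1 × 455 = 455
    O=O: 2 × 486 = 972
    Σ(broken) = 4182 kJ
  Bonds formed (products):
    C=O: 4 × 789 = 3156
    O-H: 4 × 455 = 1820
    Σ(formed) = 4976 kJ
  ΔH_I = 4182 − 4976 = −794 kJ
Reaction II:
  Bonds broken (reactants):
    C-H: 4 × 423 = 1692
    O-H: 4 × 455 = 1820
    Σ(broken) = 3512 kJ
  Bonds formed (products):
    C=O: 2 × 789 = 1578
    H-H: 4 × 451 = 1804
    Σ(formed) = 3382 kJ
  ΔH_II = 3512 − 3382 = +130 kJ
ΔH_I − ΔH_II = −924 kJ, so reaction I has the more negative ΔH; |ΔH_I − ΔH_II| = 924 kJ.

Reaction I, by 924 kJ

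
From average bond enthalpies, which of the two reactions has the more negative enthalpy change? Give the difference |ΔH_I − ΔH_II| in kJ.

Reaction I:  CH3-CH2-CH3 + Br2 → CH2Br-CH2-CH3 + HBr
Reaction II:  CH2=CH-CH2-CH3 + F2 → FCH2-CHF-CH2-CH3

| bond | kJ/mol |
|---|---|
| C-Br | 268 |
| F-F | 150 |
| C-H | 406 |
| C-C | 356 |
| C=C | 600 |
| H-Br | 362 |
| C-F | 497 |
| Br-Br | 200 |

Reaction II, by 576 kJ

Reaction I:
  Bonds broken (reactants):
    Br-Br: 1 × 200 = 200
    C-C: 2 × 356 = 712
    C-H: 8 × 406 = 3248
    Σ(broken) = 4160 kJ
  Bonds formed (products):
    C-Br: 1 × 268 = 268
    C-C: 2 × 356 = 712
    C-H: 7 × 406 = 2842
    H-Br: 1 × 362 = 362
    Σ(formed) = 4184 kJ
  ΔH_I = 4160 − 4184 = −24 kJ
Reaction II:
  Bonds broken (reactants):
    C-C: 2 × 356 = 712
    C-H: 8 × 406 = 3248
    C=C: 1 × 600 = 600
    F-F: 1 × 150 = 150
    Σ(broken) = 4710 kJ
  Bonds formed (products):
    C-C: 3 × 356 = 1068
    C-F: 2 × 497 = 994
    C-H: 8 × 406 = 3248
    Σ(formed) = 5310 kJ
  ΔH_II = 4710 − 5310 = −600 kJ
ΔH_I − ΔH_II = +576 kJ, so reaction II has the more negative ΔH; |ΔH_I − ΔH_II| = 576 kJ.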